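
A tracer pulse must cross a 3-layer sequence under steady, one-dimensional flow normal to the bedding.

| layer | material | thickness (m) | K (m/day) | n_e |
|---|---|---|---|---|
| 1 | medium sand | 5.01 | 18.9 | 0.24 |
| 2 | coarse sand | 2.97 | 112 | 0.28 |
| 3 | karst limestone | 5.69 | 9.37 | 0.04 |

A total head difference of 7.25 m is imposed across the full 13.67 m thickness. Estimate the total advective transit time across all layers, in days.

With flow normal to the layers, continuity requires the same specific discharge q through every layer.
Σ(b_i/K_i) = 5.01/18.9 + 2.97/112 + 5.69/9.37 = 0.8989 d.
q = Δh / Σ(b_i/K_i) = 7.25 / 0.8989 = 8.066 m/day.
In each layer the seepage velocity is v_i = q/n_i, so the layer transit time is t_i = b_i·n_i / q:
  layer 1 (medium sand): t_1 = 5.01 × 0.24 / 8.066 = 0.1491 d
  layer 2 (coarse sand): t_2 = 2.97 × 0.28 / 8.066 = 0.1031 d
  layer 3 (karst limestone): t_3 = 5.69 × 0.04 / 8.066 = 0.02822 d
Total t = Σ t_i = 0.2804 days.

0.280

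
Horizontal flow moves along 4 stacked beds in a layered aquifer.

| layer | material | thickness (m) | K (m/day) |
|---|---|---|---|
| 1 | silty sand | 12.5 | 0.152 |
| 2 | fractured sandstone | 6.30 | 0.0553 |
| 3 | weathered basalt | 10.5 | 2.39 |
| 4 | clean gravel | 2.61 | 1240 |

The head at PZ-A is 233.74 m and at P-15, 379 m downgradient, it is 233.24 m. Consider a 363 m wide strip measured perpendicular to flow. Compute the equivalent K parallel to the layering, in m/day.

102

Flow is parallel to layering, so each bed carries its own Darcy discharge and the transmissivities add.
Σ(K_i·b_i) = 0.152×12.5 + 0.0553×6.30 + 2.39×10.5 + 1240×2.61 = 3264 m²/day.
Total thickness b = 31.91 m, so K_eq = Σ(K_i·b_i)/b = 102.3 m/day.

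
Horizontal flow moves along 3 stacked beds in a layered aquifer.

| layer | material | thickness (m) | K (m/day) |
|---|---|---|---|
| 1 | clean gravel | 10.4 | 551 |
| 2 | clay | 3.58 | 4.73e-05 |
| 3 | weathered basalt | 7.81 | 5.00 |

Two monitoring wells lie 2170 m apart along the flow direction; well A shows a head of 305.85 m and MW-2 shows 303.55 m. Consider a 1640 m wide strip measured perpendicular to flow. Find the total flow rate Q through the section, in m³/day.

10000

Flow is parallel to layering, so each bed carries its own Darcy discharge and the transmissivities add.
Σ(K_i·b_i) = 551×10.4 + 4.73e-05×3.58 + 5.00×7.81 = 5769 m²/day.
Hydraulic gradient i = (305.85 − 303.55) / 2170 = 2.3 / 2170 = 0.001060.
Q = Σ(K_i·b_i) · W · i = 5769 × 1640 × 0.001060 = 10029 m³/day.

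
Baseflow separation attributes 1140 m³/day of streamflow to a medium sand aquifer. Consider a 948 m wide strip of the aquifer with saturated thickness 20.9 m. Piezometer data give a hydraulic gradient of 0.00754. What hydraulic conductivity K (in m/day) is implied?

Cross-sectional area A = 948 × 20.9 = 19813 m².
Hydraulic gradient i = 0.00754.
From Q = K·A·i, K = Q / (A·i) = 1140 / (19813 × 0.007540) = 7.631 m/day.

7.63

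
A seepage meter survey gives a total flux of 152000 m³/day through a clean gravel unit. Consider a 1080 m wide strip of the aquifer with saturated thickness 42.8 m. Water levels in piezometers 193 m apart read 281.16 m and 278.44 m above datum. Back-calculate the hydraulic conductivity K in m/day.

Cross-sectional area A = 1080 × 42.8 = 46224 m².
Hydraulic gradient i = (281.16 − 278.44) / 193 = 2.72 / 193 = 0.01409.
From Q = K·A·i, K = Q / (A·i) = 152000 / (46224 × 0.01409) = 233.3 m/day.

233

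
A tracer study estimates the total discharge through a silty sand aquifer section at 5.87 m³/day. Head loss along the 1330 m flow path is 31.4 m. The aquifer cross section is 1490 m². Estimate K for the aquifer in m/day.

Hydraulic gradient i = Δh / L = 31.4 / 1330 = 0.02361.
From Q = K·A·i, K = Q / (A·i) = 5.87 / (1490 × 0.02361) = 0.1669 m/day.

0.167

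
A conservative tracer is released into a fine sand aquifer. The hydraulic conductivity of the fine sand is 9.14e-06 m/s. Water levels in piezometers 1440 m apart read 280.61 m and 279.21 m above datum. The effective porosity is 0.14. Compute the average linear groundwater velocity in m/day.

Convert K: 9.14e-06 m/s × 86400 = 0.7897 m/day.
Hydraulic gradient i = (280.61 − 279.21) / 1440 = 1.4 / 1440 = 0.0009722.
Darcy flux q = K · i = 0.7897 × 0.0009722 = 0.0007678 m/day.
Seepage velocity v = q / n_e = 0.0007678 / 0.14 = 0.005484 m/day.

0.00548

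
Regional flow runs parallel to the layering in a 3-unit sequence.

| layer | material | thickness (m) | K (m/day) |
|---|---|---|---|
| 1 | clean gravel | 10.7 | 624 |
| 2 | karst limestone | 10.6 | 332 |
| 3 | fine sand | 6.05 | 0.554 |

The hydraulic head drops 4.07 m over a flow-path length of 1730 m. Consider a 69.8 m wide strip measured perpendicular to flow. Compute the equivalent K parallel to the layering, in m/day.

Flow is parallel to layering, so each bed carries its own Darcy discharge and the transmissivities add.
Σ(K_i·b_i) = 624×10.7 + 332×10.6 + 0.554×6.05 = 10199 m²/day.
Total thickness b = 27.35 m, so K_eq = Σ(K_i·b_i)/b = 372.9 m/day.

373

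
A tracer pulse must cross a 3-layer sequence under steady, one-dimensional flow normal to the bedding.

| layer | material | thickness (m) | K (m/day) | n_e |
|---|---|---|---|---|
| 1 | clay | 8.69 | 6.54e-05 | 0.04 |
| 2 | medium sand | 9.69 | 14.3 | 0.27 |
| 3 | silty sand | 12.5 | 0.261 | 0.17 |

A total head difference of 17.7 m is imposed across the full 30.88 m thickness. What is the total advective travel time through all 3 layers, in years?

With flow normal to the layers, continuity requires the same specific discharge q through every layer.
Σ(b_i/K_i) = 8.69/6.54e-05 + 9.69/14.3 + 12.5/0.261 = 1.329e+05 d.
q = Δh / Σ(b_i/K_i) = 17.7 / 1.329e+05 = 0.0001332 m/day.
In each layer the seepage velocity is v_i = q/n_i, so the layer transit time is t_i = b_i·n_i / q:
  layer 1 (clay): t_1 = 8.69 × 0.04 / 0.0001332 = 2610 d
  layer 2 (medium sand): t_2 = 9.69 × 0.27 / 0.0001332 = 19648 d
  layer 3 (silty sand): t_3 = 12.5 × 0.17 / 0.0001332 = 15958 d
Total t = Σ t_i = 38217 days = 104.6 years.

105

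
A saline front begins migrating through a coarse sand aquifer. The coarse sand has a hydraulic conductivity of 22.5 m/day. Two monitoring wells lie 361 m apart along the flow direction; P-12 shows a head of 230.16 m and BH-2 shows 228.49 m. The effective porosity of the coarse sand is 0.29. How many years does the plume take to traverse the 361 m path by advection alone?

Hydraulic gradient i = (230.16 − 228.49) / 361 = 1.67 / 361 = 0.004626.
Darcy flux q = K · i = 22.50 × 0.004626 = 0.1041 m/day.
Seepage velocity v = q / n_e = 0.1041 / 0.29 = 0.3589 m/day.
Travel time t = L / v = 361 / 0.3589 = 1006 days = 2.754 years.

2.75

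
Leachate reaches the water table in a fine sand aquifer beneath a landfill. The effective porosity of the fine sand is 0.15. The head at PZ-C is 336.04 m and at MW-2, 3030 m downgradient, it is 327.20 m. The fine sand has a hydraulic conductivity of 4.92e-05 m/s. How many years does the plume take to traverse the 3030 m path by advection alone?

100

Convert K: 4.92e-05 m/s × 86400 = 4.251 m/day.
Hydraulic gradient i = (336.04 − 327.20) / 3030 = 8.84 / 3030 = 0.002917.
Darcy flux q = K · i = 4.251 × 0.002917 = 0.01240 m/day.
Seepage velocity v = q / n_e = 0.01240 / 0.15 = 0.08268 m/day.
Travel time t = L / v = 3030 / 0.08268 = 36648 days = 100.3 years.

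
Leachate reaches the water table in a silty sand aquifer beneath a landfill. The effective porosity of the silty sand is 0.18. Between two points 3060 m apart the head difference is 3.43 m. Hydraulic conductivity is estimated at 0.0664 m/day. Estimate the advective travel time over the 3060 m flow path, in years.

Hydraulic gradient i = Δh / L = 3.43 / 3060 = 0.001121.
Darcy flux q = K · i = 0.06640 × 0.001121 = 7.443e-05 m/day.
Seepage velocity v = q / n_e = 7.443e-05 / 0.18 = 0.0004135 m/day.
Travel time t = L / v = 3060 / 0.0004135 = 7.400e+06 days = 20261 years.

20300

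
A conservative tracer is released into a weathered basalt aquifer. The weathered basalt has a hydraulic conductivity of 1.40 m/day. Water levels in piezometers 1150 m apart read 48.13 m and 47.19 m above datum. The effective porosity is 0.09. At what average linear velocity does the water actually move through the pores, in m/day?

0.0127

Hydraulic gradient i = (48.13 − 47.19) / 1150 = 0.94 / 1150 = 0.0008174.
Darcy flux q = K · i = 1.400 × 0.0008174 = 0.001144 m/day.
Seepage velocity v = q / n_e = 0.001144 / 0.09 = 0.01271 m/day.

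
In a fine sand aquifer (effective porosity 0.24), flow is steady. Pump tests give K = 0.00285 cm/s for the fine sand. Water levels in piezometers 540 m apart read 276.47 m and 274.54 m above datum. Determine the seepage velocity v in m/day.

Convert K: 0.00285 cm/s × 864 = 2.462 m/day.
Hydraulic gradient i = (276.47 − 274.54) / 540 = 1.93 / 540 = 0.003574.
Darcy flux q = K · i = 2.462 × 0.003574 = 0.008801 m/day.
Seepage velocity v = q / n_e = 0.008801 / 0.24 = 0.03667 m/day.

0.0367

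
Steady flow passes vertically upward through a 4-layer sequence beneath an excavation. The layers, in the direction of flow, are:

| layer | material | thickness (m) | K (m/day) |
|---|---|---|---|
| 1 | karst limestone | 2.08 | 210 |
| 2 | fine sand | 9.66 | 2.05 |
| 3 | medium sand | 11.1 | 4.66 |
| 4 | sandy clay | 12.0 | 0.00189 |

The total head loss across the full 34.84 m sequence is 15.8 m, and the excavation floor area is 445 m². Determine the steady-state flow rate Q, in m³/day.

1.11

Flow is perpendicular to layering, so the layers act in series and the equivalent K is the thickness-weighted harmonic mean.
Total thickness L = 2.08 + 9.66 + 11.1 + 12.0 = 34.84 m.
Σ(b_i/K_i) = 2.08/210 + 9.66/2.05 + 11.1/4.66 + 12.0/0.00189 = 6356 d.
K_eq = L / Σ(b_i/K_i) = 34.84 / 6356 = 0.005481 m/day.
Q = K_eq · A · (Δh/L) = 0.005481 × 445 × (15.8/34.84) = 1.106 m³/day.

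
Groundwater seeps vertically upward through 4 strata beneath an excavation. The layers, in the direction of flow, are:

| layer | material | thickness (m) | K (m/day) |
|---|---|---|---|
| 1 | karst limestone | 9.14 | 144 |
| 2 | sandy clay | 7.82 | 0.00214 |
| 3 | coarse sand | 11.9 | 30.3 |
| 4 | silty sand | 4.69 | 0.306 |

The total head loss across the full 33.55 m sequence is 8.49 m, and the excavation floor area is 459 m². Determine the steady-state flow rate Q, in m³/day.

Flow is perpendicular to layering, so the layers act in series and the equivalent K is the thickness-weighted harmonic mean.
Total thickness L = 9.14 + 7.82 + 11.9 + 4.69 = 33.55 m.
Σ(b_i/K_i) = 9.14/144 + 7.82/0.00214 + 11.9/30.3 + 4.69/0.306 = 3670 d.
K_eq = L / Σ(b_i/K_i) = 33.55 / 3670 = 0.009142 m/day.
Q = K_eq · A · (Δh/L) = 0.009142 × 459 × (8.49/33.55) = 1.062 m³/day.

1.06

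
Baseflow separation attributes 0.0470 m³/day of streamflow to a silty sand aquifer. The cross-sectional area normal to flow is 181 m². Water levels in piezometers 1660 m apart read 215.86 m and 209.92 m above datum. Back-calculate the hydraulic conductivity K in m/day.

0.0726

Hydraulic gradient i = (215.86 − 209.92) / 1660 = 5.94 / 1660 = 0.003578.
From Q = K·A·i, K = Q / (A·i) = 0.0470 / (181.0 × 0.003578) = 0.07257 m/day.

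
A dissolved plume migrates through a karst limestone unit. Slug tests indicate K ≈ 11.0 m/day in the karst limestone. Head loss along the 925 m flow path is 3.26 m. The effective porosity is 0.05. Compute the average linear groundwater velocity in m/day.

Hydraulic gradient i = Δh / L = 3.26 / 925 = 0.003524.
Darcy flux q = K · i = 11.00 × 0.003524 = 0.03877 m/day.
Seepage velocity v = q / n_e = 0.03877 / 0.05 = 0.7754 m/day.

0.775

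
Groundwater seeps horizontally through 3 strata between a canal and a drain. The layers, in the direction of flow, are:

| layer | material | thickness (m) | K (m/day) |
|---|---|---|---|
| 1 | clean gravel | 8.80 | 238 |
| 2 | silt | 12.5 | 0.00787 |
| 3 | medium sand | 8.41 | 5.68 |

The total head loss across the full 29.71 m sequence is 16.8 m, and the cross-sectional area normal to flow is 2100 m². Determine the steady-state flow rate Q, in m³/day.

22.2

Flow is perpendicular to layering, so the layers act in series and the equivalent K is the thickness-weighted harmonic mean.
Total thickness L = 8.80 + 12.5 + 8.41 = 29.71 m.
Σ(b_i/K_i) = 8.80/238 + 12.5/0.00787 + 8.41/5.68 = 1590 d.
K_eq = L / Σ(b_i/K_i) = 29.71 / 1590 = 0.01869 m/day.
Q = K_eq · A · (Δh/L) = 0.01869 × 2100 × (16.8/29.71) = 22.19 m³/day.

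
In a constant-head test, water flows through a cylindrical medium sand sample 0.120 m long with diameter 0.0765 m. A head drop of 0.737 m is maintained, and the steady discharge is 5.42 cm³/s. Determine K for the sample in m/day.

Cross-sectional area A = π·(d/2)² = π × (0.0765/2)² = 0.004596 m².
Convert discharge: 5.42 cm³/s = 5.420e-06 m³/s.
Darcy's law rearranged: K = Q·L / (A·Δh) = 5.420e-06 × 0.120 / (0.004596 × 0.737) = 0.0001920 m/s = 16.59 m/day.

16.6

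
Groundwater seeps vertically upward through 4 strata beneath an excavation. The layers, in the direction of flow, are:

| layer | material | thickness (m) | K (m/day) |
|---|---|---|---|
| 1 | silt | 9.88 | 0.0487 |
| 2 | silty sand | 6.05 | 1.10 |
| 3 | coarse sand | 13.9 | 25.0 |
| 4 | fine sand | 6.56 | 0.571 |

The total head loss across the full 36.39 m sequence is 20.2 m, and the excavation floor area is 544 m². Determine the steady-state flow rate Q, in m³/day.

49.9

Flow is perpendicular to layering, so the layers act in series and the equivalent K is the thickness-weighted harmonic mean.
Total thickness L = 9.88 + 6.05 + 13.9 + 6.56 = 36.39 m.
Σ(b_i/K_i) = 9.88/0.0487 + 6.05/1.10 + 13.9/25.0 + 6.56/0.571 = 220.4 d.
K_eq = L / Σ(b_i/K_i) = 36.39 / 220.4 = 0.1651 m/day.
Q = K_eq · A · (Δh/L) = 0.1651 × 544 × (20.2/36.39) = 49.85 m³/day.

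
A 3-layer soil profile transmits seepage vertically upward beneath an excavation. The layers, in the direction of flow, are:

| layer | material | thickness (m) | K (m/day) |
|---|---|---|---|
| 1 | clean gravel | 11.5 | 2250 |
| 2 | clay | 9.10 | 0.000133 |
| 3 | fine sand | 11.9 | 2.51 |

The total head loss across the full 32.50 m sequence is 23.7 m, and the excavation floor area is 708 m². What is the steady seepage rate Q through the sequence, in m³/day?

0.245

Flow is perpendicular to layering, so the layers act in series and the equivalent K is the thickness-weighted harmonic mean.
Total thickness L = 11.5 + 9.10 + 11.9 = 32.50 m.
Σ(b_i/K_i) = 11.5/2250 + 9.10/0.000133 + 11.9/2.51 = 68426 d.
K_eq = L / Σ(b_i/K_i) = 32.50 / 68426 = 0.0004750 m/day.
Q = K_eq · A · (Δh/L) = 0.0004750 × 708 × (23.7/32.50) = 0.2452 m³/day.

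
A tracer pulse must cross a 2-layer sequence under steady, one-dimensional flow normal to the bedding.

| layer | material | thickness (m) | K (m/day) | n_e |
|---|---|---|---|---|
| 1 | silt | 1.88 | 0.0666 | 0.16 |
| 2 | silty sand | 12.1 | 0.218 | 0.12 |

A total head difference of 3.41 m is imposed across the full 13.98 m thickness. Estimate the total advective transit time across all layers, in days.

43.0

With flow normal to the layers, continuity requires the same specific discharge q through every layer.
Σ(b_i/K_i) = 1.88/0.0666 + 12.1/0.218 = 83.73 d.
q = Δh / Σ(b_i/K_i) = 3.41 / 83.73 = 0.04072 m/day.
In each layer the seepage velocity is v_i = q/n_i, so the layer transit time is t_i = b_i·n_i / q:
  layer 1 (silt): t_1 = 1.88 × 0.16 / 0.04072 = 7.386 d
  layer 2 (silty sand): t_2 = 12.1 × 0.12 / 0.04072 = 35.65 d
Total t = Σ t_i = 43.04 days.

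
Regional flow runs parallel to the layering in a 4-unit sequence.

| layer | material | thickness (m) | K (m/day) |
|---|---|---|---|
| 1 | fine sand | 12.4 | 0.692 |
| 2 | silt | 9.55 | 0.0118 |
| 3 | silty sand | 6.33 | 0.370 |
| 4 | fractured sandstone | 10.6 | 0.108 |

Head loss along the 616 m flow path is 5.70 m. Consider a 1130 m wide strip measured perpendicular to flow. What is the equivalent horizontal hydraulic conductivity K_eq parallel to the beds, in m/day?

Flow is parallel to layering, so each bed carries its own Darcy discharge and the transmissivities add.
Σ(K_i·b_i) = 0.692×12.4 + 0.0118×9.55 + 0.370×6.33 + 0.108×10.6 = 12.18 m²/day.
Total thickness b = 38.88 m, so K_eq = Σ(K_i·b_i)/b = 0.3133 m/day.

0.313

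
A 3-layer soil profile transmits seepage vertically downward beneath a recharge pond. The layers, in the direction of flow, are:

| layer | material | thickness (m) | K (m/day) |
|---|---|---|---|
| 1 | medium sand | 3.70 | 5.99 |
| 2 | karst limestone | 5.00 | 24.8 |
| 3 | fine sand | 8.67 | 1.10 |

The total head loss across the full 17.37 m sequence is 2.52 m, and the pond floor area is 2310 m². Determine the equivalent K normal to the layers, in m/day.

2.00

Flow is perpendicular to layering, so the layers act in series and the equivalent K is the thickness-weighted harmonic mean.
Total thickness L = 3.70 + 5.00 + 8.67 = 17.37 m.
Σ(b_i/K_i) = 3.70/5.99 + 5.00/24.8 + 8.67/1.10 = 8.701 d.
K_eq = L / Σ(b_i/K_i) = 17.37 / 8.701 = 1.996 m/day.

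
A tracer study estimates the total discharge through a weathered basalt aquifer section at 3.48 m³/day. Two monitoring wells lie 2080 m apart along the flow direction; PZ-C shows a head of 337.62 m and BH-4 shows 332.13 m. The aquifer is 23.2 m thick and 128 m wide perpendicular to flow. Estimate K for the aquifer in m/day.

0.444

Cross-sectional area A = 128 × 23.2 = 2970 m².
Hydraulic gradient i = (337.62 − 332.13) / 2080 = 5.49 / 2080 = 0.002639.
From Q = K·A·i, K = Q / (A·i) = 3.48 / (2970 × 0.002639) = 0.4440 m/day.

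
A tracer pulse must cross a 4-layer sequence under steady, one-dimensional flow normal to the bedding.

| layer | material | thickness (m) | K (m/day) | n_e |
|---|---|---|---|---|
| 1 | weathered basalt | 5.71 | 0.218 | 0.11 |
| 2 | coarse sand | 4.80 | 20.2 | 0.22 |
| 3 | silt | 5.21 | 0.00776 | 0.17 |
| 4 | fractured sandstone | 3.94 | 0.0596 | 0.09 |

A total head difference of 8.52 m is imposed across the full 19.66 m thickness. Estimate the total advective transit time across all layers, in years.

With flow normal to the layers, continuity requires the same specific discharge q through every layer.
Σ(b_i/K_i) = 5.71/0.218 + 4.80/20.2 + 5.21/0.00776 + 3.94/0.0596 = 763.9 d.
q = Δh / Σ(b_i/K_i) = 8.52 / 763.9 = 0.01115 m/day.
In each layer the seepage velocity is v_i = q/n_i, so the layer transit time is t_i = b_i·n_i / q:
  layer 1 (weathered basalt): t_1 = 5.71 × 0.11 / 0.01115 = 56.32 d
  layer 2 (coarse sand): t_2 = 4.80 × 0.22 / 0.01115 = 94.68 d
  layer 3 (silt): t_3 = 5.21 × 0.17 / 0.01115 = 79.41 d
  layer 4 (fractured sandstone): t_4 = 3.94 × 0.09 / 0.01115 = 31.79 d
Total t = Σ t_i = 262.2 days = 0.7179 years.

0.718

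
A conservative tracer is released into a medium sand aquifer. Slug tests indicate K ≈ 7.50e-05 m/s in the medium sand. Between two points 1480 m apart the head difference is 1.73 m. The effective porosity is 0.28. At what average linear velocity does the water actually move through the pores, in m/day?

0.0271

Convert K: 7.50e-05 m/s × 86400 = 6.480 m/day.
Hydraulic gradient i = Δh / L = 1.73 / 1480 = 0.001169.
Darcy flux q = K · i = 6.480 × 0.001169 = 0.007575 m/day.
Seepage velocity v = q / n_e = 0.007575 / 0.28 = 0.02705 m/day.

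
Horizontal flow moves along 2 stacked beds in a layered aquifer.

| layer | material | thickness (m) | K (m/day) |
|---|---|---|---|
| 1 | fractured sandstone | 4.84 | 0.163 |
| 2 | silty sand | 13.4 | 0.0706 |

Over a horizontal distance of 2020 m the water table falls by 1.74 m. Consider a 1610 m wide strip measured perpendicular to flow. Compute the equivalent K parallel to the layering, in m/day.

Flow is parallel to layering, so each bed carries its own Darcy discharge and the transmissivities add.
Σ(K_i·b_i) = 0.163×4.84 + 0.0706×13.4 = 1.735 m²/day.
Total thickness b = 18.24 m, so K_eq = Σ(K_i·b_i)/b = 0.09512 m/day.

0.0951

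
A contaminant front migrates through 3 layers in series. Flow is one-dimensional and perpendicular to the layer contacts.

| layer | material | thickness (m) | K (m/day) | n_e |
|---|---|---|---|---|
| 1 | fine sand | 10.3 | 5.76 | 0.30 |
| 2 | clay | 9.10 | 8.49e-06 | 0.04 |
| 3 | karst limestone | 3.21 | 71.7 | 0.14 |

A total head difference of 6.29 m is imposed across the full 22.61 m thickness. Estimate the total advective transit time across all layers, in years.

1820

With flow normal to the layers, continuity requires the same specific discharge q through every layer.
Σ(b_i/K_i) = 10.3/5.76 + 9.10/8.49e-06 + 3.21/71.7 = 1.072e+06 d.
q = Δh / Σ(b_i/K_i) = 6.29 / 1.072e+06 = 5.868e-06 m/day.
In each layer the seepage velocity is v_i = q/n_i, so the layer transit time is t_i = b_i·n_i / q:
  layer 1 (fine sand): t_1 = 10.3 × 0.30 / 5.868e-06 = 5.266e+05 d
  layer 2 (clay): t_2 = 9.10 × 0.04 / 5.868e-06 = 62028 d
  layer 3 (karst limestone): t_3 = 3.21 × 0.14 / 5.868e-06 = 76580 d
Total t = Σ t_i = 6.652e+05 days = 1821 years.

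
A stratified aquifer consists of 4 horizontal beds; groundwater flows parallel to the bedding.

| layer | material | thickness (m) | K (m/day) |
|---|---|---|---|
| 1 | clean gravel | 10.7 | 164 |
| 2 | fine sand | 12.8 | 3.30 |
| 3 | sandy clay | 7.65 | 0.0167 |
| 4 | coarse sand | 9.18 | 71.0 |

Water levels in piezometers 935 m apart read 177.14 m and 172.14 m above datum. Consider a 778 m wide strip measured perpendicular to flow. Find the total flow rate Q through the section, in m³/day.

10200

Flow is parallel to layering, so each bed carries its own Darcy discharge and the transmissivities add.
Σ(K_i·b_i) = 164×10.7 + 3.30×12.8 + 0.0167×7.65 + 71.0×9.18 = 2449 m²/day.
Hydraulic gradient i = (177.14 − 172.14) / 935 = 5 / 935 = 0.005348.
Q = Σ(K_i·b_i) · W · i = 2449 × 778 × 0.005348 = 10189 m³/day.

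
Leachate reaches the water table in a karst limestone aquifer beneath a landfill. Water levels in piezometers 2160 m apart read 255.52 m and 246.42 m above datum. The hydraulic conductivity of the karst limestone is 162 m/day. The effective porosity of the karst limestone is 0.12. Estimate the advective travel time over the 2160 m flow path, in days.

380

Hydraulic gradient i = (255.52 − 246.42) / 2160 = 9.1 / 2160 = 0.004213.
Darcy flux q = K · i = 162.0 × 0.004213 = 0.6825 m/day.
Seepage velocity v = q / n_e = 0.6825 / 0.12 = 5.688 m/day.
Travel time t = L / v = 2160 / 5.688 = 379.8 days.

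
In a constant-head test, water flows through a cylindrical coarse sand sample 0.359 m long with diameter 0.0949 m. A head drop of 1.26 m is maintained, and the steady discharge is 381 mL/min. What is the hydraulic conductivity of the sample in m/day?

Cross-sectional area A = π·(d/2)² = π × (0.0949/2)² = 0.007073 m².
Convert discharge: 381 mL/min = 6.350e-06 m³/s.
Darcy's law rearranged: K = Q·L / (A·Δh) = 6.350e-06 × 0.359 / (0.007073 × 1.26) = 0.0002558 m/s = 22.10 m/day.

22.1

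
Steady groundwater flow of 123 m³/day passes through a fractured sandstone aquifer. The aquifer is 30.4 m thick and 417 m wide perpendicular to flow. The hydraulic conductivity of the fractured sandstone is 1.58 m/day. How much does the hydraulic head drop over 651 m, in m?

Cross-sectional area A = 417 × 30.4 = 12677 m².
From Q = K·A·i, i = Q / (K·A) = 123 / (1.580 × 12677) = 0.006141.
Head loss Δh = i · L = 0.006141 × 651 = 3.998 m.

4.00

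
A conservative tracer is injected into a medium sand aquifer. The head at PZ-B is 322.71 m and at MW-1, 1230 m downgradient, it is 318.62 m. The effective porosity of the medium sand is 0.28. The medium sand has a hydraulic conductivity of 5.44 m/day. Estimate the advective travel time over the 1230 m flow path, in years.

Hydraulic gradient i = (322.71 − 318.62) / 1230 = 4.09 / 1230 = 0.003325.
Darcy flux q = K · i = 5.440 × 0.003325 = 0.01809 m/day.
Seepage velocity v = q / n_e = 0.01809 / 0.28 = 0.06460 m/day.
Travel time t = L / v = 1230 / 0.06460 = 19039 days = 52.13 years.

52.1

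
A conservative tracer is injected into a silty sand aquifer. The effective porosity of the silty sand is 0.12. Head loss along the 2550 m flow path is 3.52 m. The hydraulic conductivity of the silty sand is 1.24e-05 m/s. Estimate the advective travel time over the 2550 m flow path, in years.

566

Convert K: 1.24e-05 m/s × 86400 = 1.071 m/day.
Hydraulic gradient i = Δh / L = 3.52 / 2550 = 0.001380.
Darcy flux q = K · i = 1.071 × 0.001380 = 0.001479 m/day.
Seepage velocity v = q / n_e = 0.001479 / 0.12 = 0.01232 m/day.
Travel time t = L / v = 2550 / 0.01232 = 2.069e+05 days = 566.5 years.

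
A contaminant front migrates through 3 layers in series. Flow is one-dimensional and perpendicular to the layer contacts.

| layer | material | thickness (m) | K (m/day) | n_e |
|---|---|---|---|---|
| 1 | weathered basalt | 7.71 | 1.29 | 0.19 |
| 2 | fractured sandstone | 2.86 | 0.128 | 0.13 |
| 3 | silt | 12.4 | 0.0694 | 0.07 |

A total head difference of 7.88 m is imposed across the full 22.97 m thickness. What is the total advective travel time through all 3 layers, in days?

With flow normal to the layers, continuity requires the same specific discharge q through every layer.
Σ(b_i/K_i) = 7.71/1.29 + 2.86/0.128 + 12.4/0.0694 = 207.0 d.
q = Δh / Σ(b_i/K_i) = 7.88 / 207.0 = 0.03807 m/day.
In each layer the seepage velocity is v_i = q/n_i, so the layer transit time is t_i = b_i·n_i / q:
  layer 1 (weathered basalt): t_1 = 7.71 × 0.19 / 0.03807 = 38.48 d
  layer 2 (fractured sandstone): t_2 = 2.86 × 0.13 / 0.03807 = 9.767 d
  layer 3 (silt): t_3 = 12.4 × 0.07 / 0.03807 = 22.80 d
Total t = Σ t_i = 71.05 days.

71.0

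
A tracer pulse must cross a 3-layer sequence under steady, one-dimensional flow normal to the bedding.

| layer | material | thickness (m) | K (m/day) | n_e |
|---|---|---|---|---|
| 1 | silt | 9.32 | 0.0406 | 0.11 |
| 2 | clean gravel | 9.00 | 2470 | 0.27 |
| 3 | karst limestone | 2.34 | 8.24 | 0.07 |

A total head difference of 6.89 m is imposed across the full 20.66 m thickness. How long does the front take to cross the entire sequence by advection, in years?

0.331

With flow normal to the layers, continuity requires the same specific discharge q through every layer.
Σ(b_i/K_i) = 9.32/0.0406 + 9.00/2470 + 2.34/8.24 = 229.8 d.
q = Δh / Σ(b_i/K_i) = 6.89 / 229.8 = 0.02998 m/day.
In each layer the seepage velocity is v_i = q/n_i, so the layer transit time is t_i = b_i·n_i / q:
  layer 1 (silt): t_1 = 9.32 × 0.11 / 0.02998 = 34.20 d
  layer 2 (clean gravel): t_2 = 9.00 × 0.27 / 0.02998 = 81.06 d
  layer 3 (karst limestone): t_3 = 2.34 × 0.07 / 0.02998 = 5.464 d
Total t = Σ t_i = 120.7 days = 0.3305 years.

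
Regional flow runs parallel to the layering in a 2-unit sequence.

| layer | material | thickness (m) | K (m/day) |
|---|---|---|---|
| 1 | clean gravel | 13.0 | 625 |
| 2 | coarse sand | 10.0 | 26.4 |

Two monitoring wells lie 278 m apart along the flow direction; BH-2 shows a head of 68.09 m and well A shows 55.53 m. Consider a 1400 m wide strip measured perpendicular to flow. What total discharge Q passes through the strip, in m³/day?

Flow is parallel to layering, so each bed carries its own Darcy discharge and the transmissivities add.
Σ(K_i·b_i) = 625×13.0 + 26.4×10.0 = 8389 m²/day.
Hydraulic gradient i = (68.09 − 55.53) / 278 = 12.56 / 278 = 0.04518.
Q = Σ(K_i·b_i) · W · i = 8389 × 1400 × 0.04518 = 5.306e+05 m³/day.

531000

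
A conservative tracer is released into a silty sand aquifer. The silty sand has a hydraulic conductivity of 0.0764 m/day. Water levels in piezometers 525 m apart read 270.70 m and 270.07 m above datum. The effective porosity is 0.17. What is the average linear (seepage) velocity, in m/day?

0.000539

Hydraulic gradient i = (270.70 − 270.07) / 525 = 0.63 / 525 = 0.001200.
Darcy flux q = K · i = 0.07640 × 0.001200 = 9.168e-05 m/day.
Seepage velocity v = q / n_e = 9.168e-05 / 0.17 = 0.0005393 m/day.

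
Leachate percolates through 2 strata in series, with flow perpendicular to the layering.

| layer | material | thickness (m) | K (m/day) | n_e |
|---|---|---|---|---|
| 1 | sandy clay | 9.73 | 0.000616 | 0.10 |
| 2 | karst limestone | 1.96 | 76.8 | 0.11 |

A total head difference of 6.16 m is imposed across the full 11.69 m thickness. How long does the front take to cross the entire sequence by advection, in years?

8.34

With flow normal to the layers, continuity requires the same specific discharge q through every layer.
Σ(b_i/K_i) = 9.73/0.000616 + 1.96/76.8 = 15795 d.
q = Δh / Σ(b_i/K_i) = 6.16 / 15795 = 0.0003900 m/day.
In each layer the seepage velocity is v_i = q/n_i, so the layer transit time is t_i = b_i·n_i / q:
  layer 1 (sandy clay): t_1 = 9.73 × 0.10 / 0.0003900 = 2495 d
  layer 2 (karst limestone): t_2 = 1.96 × 0.11 / 0.0003900 = 552.8 d
Total t = Σ t_i = 3048 days = 8.344 years.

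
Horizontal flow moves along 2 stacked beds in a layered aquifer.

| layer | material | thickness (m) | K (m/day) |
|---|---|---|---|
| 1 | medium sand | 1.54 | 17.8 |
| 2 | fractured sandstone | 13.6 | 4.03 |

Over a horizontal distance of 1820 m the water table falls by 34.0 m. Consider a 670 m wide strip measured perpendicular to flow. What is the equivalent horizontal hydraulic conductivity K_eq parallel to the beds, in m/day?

Flow is parallel to layering, so each bed carries its own Darcy discharge and the transmissivities add.
Σ(K_i·b_i) = 17.8×1.54 + 4.03×13.6 = 82.22 m²/day.
Total thickness b = 15.14 m, so K_eq = Σ(K_i·b_i)/b = 5.431 m/day.

5.43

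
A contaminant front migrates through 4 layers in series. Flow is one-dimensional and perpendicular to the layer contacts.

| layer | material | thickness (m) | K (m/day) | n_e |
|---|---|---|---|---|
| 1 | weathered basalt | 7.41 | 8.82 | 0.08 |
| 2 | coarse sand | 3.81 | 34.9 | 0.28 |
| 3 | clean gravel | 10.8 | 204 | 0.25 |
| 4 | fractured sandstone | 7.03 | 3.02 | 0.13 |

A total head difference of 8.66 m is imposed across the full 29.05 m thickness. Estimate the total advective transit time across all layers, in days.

2.03

With flow normal to the layers, continuity requires the same specific discharge q through every layer.
Σ(b_i/K_i) = 7.41/8.82 + 3.81/34.9 + 10.8/204 + 7.03/3.02 = 3.330 d.
q = Δh / Σ(b_i/K_i) = 8.66 / 3.330 = 2.601 m/day.
In each layer the seepage velocity is v_i = q/n_i, so the layer transit time is t_i = b_i·n_i / q:
  layer 1 (weathered basalt): t_1 = 7.41 × 0.08 / 2.601 = 0.2280 d
  layer 2 (coarse sand): t_2 = 3.81 × 0.28 / 2.601 = 0.4102 d
  layer 3 (clean gravel): t_3 = 10.8 × 0.25 / 2.601 = 1.038 d
  layer 4 (fractured sandstone): t_4 = 7.03 × 0.13 / 2.601 = 0.3514 d
Total t = Σ t_i = 2.028 days.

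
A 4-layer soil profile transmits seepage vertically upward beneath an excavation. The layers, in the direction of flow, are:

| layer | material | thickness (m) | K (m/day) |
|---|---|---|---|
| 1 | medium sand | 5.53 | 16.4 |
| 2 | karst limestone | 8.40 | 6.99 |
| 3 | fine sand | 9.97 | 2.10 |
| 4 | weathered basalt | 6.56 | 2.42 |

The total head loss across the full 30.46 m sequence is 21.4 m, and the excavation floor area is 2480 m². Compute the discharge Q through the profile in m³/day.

Flow is perpendicular to layering, so the layers act in series and the equivalent K is the thickness-weighted harmonic mean.
Total thickness L = 5.53 + 8.40 + 9.97 + 6.56 = 30.46 m.
Σ(b_i/K_i) = 5.53/16.4 + 8.40/6.99 + 9.97/2.10 + 6.56/2.42 = 8.997 d.
K_eq = L / Σ(b_i/K_i) = 30.46 / 8.997 = 3.385 m/day.
Q = K_eq · A · (Δh/L) = 3.385 × 2480 × (21.4/30.46) = 5899 m³/day.

5900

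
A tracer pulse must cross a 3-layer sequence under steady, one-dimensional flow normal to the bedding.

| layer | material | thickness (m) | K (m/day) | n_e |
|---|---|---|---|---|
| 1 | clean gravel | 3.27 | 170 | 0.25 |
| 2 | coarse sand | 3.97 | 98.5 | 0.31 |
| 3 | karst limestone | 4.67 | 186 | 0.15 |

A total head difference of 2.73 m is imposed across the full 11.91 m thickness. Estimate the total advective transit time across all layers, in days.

0.0852

With flow normal to the layers, continuity requires the same specific discharge q through every layer.
Σ(b_i/K_i) = 3.27/170 + 3.97/98.5 + 4.67/186 = 0.08465 d.
q = Δh / Σ(b_i/K_i) = 2.73 / 0.08465 = 32.25 m/day.
In each layer the seepage velocity is v_i = q/n_i, so the layer transit time is t_i = b_i·n_i / q:
  layer 1 (clean gravel): t_1 = 3.27 × 0.25 / 32.25 = 0.02535 d
  layer 2 (coarse sand): t_2 = 3.97 × 0.31 / 32.25 = 0.03816 d
  layer 3 (karst limestone): t_3 = 4.67 × 0.15 / 32.25 = 0.02172 d
Total t = Σ t_i = 0.08523 days.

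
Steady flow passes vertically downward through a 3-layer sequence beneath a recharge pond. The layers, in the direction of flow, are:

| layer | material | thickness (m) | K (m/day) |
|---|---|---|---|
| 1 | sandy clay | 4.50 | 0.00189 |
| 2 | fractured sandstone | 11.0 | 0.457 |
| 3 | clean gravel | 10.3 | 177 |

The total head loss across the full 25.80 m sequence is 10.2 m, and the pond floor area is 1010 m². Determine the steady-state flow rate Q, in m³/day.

4.28

Flow is perpendicular to layering, so the layers act in series and the equivalent K is the thickness-weighted harmonic mean.
Total thickness L = 4.50 + 11.0 + 10.3 = 25.80 m.
Σ(b_i/K_i) = 4.50/0.00189 + 11.0/0.457 + 10.3/177 = 2405 d.
K_eq = L / Σ(b_i/K_i) = 25.80 / 2405 = 0.01073 m/day.
Q = K_eq · A · (Δh/L) = 0.01073 × 1010 × (10.2/25.80) = 4.283 m³/day.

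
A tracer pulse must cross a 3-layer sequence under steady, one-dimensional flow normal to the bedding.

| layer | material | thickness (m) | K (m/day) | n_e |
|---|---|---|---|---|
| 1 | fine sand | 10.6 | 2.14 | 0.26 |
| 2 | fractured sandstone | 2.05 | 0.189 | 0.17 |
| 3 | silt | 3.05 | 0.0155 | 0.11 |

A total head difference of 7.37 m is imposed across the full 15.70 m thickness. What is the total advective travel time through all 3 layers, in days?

99.2

With flow normal to the layers, continuity requires the same specific discharge q through every layer.
Σ(b_i/K_i) = 10.6/2.14 + 2.05/0.189 + 3.05/0.0155 = 212.6 d.
q = Δh / Σ(b_i/K_i) = 7.37 / 212.6 = 0.03467 m/day.
In each layer the seepage velocity is v_i = q/n_i, so the layer transit time is t_i = b_i·n_i / q:
  layer 1 (fine sand): t_1 = 10.6 × 0.26 / 0.03467 = 79.49 d
  layer 2 (fractured sandstone): t_2 = 2.05 × 0.17 / 0.03467 = 10.05 d
  layer 3 (silt): t_3 = 3.05 × 0.11 / 0.03467 = 9.677 d
Total t = Σ t_i = 99.22 days.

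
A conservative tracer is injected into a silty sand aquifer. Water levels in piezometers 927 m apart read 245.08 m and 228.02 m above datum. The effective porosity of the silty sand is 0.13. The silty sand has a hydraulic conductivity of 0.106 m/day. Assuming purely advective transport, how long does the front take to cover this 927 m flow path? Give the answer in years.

Hydraulic gradient i = (245.08 − 228.02) / 927 = 17.06 / 927 = 0.01840.
Darcy flux q = K · i = 0.1060 × 0.01840 = 0.001951 m/day.
Seepage velocity v = q / n_e = 0.001951 / 0.13 = 0.01501 m/day.
Travel time t = L / v = 927 / 0.01501 = 61776 days = 169.1 years.

169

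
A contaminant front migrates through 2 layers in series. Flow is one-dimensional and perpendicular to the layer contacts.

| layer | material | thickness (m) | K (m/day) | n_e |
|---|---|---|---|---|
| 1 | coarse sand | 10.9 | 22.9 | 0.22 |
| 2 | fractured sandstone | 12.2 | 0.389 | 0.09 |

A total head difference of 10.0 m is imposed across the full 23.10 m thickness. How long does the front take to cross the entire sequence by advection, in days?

11.1

With flow normal to the layers, continuity requires the same specific discharge q through every layer.
Σ(b_i/K_i) = 10.9/22.9 + 12.2/0.389 = 31.84 d.
q = Δh / Σ(b_i/K_i) = 10.0 / 31.84 = 0.3141 m/day.
In each layer the seepage velocity is v_i = q/n_i, so the layer transit time is t_i = b_i·n_i / q:
  layer 1 (coarse sand): t_1 = 10.9 × 0.22 / 0.3141 = 7.635 d
  layer 2 (fractured sandstone): t_2 = 12.2 × 0.09 / 0.3141 = 3.496 d
Total t = Σ t_i = 11.13 days.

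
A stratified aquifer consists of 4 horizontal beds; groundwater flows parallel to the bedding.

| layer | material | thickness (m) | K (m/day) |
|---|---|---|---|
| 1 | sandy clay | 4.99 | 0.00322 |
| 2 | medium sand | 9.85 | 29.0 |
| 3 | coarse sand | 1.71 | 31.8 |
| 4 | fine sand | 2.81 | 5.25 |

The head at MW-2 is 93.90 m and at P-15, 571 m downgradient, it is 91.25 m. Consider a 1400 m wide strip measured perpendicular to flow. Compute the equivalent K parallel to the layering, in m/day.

18.3

Flow is parallel to layering, so each bed carries its own Darcy discharge and the transmissivities add.
Σ(K_i·b_i) = 0.00322×4.99 + 29.0×9.85 + 31.8×1.71 + 5.25×2.81 = 354.8 m²/day.
Total thickness b = 19.36 m, so K_eq = Σ(K_i·b_i)/b = 18.33 m/day.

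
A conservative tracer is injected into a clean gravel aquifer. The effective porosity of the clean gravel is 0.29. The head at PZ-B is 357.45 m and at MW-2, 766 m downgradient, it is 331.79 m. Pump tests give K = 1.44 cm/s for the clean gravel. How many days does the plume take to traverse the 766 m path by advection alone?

5.33

Convert K: 1.44 cm/s × 864 = 1244 m/day.
Hydraulic gradient i = (357.45 − 331.79) / 766 = 25.66 / 766 = 0.03350.
Darcy flux q = K · i = 1244 × 0.03350 = 41.68 m/day.
Seepage velocity v = q / n_e = 41.68 / 0.29 = 143.7 m/day.
Travel time t = L / v = 766 / 143.7 = 5.330 days.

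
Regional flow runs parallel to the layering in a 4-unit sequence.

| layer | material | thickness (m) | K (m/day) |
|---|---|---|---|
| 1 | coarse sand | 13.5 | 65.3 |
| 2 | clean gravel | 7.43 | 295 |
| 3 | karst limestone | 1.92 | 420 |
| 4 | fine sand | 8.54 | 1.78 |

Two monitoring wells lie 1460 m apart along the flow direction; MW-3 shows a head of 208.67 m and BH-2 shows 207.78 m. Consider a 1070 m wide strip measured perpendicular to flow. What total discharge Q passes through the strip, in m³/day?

2540

Flow is parallel to layering, so each bed carries its own Darcy discharge and the transmissivities add.
Σ(K_i·b_i) = 65.3×13.5 + 295×7.43 + 420×1.92 + 1.78×8.54 = 3895 m²/day.
Hydraulic gradient i = (208.67 − 207.78) / 1460 = 0.89 / 1460 = 0.0006096.
Q = Σ(K_i·b_i) · W · i = 3895 × 1070 × 0.0006096 = 2541 m³/day.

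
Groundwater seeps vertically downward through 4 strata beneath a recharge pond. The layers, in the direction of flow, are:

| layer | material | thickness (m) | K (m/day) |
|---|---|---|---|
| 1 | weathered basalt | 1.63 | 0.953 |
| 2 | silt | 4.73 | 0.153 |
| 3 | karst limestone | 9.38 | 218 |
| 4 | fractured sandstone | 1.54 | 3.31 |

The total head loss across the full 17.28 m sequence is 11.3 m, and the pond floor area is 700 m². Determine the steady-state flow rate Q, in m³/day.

239

Flow is perpendicular to layering, so the layers act in series and the equivalent K is the thickness-weighted harmonic mean.
Total thickness L = 1.63 + 4.73 + 9.38 + 1.54 = 17.28 m.
Σ(b_i/K_i) = 1.63/0.953 + 4.73/0.153 + 9.38/218 + 1.54/3.31 = 33.13 d.
K_eq = L / Σ(b_i/K_i) = 17.28 / 33.13 = 0.5215 m/day.
Q = K_eq · A · (Δh/L) = 0.5215 × 700 × (11.3/17.28) = 238.7 m³/day.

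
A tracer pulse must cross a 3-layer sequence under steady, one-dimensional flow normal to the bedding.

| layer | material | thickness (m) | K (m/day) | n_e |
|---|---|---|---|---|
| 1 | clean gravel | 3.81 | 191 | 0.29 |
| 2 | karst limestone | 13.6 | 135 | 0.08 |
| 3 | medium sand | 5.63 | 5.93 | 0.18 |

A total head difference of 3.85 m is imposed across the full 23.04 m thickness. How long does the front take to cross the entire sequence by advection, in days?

With flow normal to the layers, continuity requires the same specific discharge q through every layer.
Σ(b_i/K_i) = 3.81/191 + 13.6/135 + 5.63/5.93 = 1.070 d.
q = Δh / Σ(b_i/K_i) = 3.85 / 1.070 = 3.598 m/day.
In each layer the seepage velocity is v_i = q/n_i, so the layer transit time is t_i = b_i·n_i / q:
  layer 1 (clean gravel): t_1 = 3.81 × 0.29 / 3.598 = 0.3071 d
  layer 2 (karst limestone): t_2 = 13.6 × 0.08 / 3.598 = 0.3024 d
  layer 3 (medium sand): t_3 = 5.63 × 0.18 / 3.598 = 0.2817 d
Total t = Σ t_i = 0.8912 days.

0.891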